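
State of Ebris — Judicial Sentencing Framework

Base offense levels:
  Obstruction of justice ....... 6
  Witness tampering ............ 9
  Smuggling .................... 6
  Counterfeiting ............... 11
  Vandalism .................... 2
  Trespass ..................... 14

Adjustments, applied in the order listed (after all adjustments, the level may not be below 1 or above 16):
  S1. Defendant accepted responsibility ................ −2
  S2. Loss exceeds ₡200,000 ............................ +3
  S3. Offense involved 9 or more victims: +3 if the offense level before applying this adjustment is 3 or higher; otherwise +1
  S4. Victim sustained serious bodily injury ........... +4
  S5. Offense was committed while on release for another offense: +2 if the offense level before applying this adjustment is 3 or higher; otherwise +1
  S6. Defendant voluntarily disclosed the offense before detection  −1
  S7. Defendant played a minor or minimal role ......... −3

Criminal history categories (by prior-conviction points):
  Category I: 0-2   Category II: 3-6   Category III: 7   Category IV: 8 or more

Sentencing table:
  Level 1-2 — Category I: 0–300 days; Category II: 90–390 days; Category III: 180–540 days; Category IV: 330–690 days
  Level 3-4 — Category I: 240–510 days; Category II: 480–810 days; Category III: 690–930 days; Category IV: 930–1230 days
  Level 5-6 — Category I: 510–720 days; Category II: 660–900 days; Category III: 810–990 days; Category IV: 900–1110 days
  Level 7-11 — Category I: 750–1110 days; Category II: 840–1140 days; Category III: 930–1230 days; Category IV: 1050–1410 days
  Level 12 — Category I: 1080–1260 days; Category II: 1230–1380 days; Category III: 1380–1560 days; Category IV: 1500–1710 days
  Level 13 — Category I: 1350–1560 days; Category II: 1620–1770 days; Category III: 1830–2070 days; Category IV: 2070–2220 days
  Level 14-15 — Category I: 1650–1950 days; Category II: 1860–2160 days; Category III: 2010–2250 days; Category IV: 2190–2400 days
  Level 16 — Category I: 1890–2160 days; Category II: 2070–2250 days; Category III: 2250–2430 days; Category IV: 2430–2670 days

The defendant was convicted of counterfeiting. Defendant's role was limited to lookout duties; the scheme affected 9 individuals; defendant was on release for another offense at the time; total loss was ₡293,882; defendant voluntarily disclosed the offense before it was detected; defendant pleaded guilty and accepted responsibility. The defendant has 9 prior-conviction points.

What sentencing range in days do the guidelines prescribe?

2070-2220 days

Base offense level for counterfeiting: 11.
S1 applies: 11 − 2 = 9.
S2 applies: 9 + 3 = 12.
S3 applies (level before this adjustment is 12 ≥ 3, so +3): 12 + 3 = 15.
S4 does not apply.
S5 applies (level before this adjustment is 15 ≥ 3, so +2): 15 + 2 = 17.
S6 applies: 17 − 1 = 16.
S7 applies: 16 − 3 = 13.
Final offense level: 13.
Criminal history: 9 prior points → Category IV (8+).
Level 13 falls in the 13 band.
Grid: Level 13 × Category IV = 2070-2220 days.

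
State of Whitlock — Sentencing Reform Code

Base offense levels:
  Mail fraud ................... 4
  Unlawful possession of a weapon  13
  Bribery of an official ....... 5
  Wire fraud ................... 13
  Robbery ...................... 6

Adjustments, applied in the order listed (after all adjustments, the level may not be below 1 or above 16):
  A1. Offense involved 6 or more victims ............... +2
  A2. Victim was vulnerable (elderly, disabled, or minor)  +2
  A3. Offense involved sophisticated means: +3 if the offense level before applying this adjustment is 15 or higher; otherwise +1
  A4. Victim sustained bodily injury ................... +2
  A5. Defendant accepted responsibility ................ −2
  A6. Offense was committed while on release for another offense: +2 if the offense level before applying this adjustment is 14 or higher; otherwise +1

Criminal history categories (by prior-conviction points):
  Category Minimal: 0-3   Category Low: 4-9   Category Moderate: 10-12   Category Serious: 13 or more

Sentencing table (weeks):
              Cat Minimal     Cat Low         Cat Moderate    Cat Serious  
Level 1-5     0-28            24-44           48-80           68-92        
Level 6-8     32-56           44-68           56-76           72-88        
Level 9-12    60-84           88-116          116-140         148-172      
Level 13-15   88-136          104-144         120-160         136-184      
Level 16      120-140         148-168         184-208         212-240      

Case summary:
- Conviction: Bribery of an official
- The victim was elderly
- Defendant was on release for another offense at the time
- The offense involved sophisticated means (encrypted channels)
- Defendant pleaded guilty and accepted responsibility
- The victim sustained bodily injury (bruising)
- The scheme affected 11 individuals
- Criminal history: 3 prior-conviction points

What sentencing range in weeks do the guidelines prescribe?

60-84 weeks

Base offense level for bribery of an official: 5.
A1 applies: 5 + 2 = 7.
A2 applies: 7 + 2 = 9.
A3 applies (level before this adjustment is 9 < 15, so +1): 9 + 1 = 10.
A4 applies: 10 + 2 = 12.
A5 applies: 12 − 2 = 10.
A6 applies (level before this adjustment is 10 < 14, so +1): 10 + 1 = 11.
Final offense level: 11.
Criminal history: 3 prior points → Category Minimal (0-3).
Level 11 falls in the 9-12 band.
Grid: Level 9-12 × Category Minimal = 60-84 weeks.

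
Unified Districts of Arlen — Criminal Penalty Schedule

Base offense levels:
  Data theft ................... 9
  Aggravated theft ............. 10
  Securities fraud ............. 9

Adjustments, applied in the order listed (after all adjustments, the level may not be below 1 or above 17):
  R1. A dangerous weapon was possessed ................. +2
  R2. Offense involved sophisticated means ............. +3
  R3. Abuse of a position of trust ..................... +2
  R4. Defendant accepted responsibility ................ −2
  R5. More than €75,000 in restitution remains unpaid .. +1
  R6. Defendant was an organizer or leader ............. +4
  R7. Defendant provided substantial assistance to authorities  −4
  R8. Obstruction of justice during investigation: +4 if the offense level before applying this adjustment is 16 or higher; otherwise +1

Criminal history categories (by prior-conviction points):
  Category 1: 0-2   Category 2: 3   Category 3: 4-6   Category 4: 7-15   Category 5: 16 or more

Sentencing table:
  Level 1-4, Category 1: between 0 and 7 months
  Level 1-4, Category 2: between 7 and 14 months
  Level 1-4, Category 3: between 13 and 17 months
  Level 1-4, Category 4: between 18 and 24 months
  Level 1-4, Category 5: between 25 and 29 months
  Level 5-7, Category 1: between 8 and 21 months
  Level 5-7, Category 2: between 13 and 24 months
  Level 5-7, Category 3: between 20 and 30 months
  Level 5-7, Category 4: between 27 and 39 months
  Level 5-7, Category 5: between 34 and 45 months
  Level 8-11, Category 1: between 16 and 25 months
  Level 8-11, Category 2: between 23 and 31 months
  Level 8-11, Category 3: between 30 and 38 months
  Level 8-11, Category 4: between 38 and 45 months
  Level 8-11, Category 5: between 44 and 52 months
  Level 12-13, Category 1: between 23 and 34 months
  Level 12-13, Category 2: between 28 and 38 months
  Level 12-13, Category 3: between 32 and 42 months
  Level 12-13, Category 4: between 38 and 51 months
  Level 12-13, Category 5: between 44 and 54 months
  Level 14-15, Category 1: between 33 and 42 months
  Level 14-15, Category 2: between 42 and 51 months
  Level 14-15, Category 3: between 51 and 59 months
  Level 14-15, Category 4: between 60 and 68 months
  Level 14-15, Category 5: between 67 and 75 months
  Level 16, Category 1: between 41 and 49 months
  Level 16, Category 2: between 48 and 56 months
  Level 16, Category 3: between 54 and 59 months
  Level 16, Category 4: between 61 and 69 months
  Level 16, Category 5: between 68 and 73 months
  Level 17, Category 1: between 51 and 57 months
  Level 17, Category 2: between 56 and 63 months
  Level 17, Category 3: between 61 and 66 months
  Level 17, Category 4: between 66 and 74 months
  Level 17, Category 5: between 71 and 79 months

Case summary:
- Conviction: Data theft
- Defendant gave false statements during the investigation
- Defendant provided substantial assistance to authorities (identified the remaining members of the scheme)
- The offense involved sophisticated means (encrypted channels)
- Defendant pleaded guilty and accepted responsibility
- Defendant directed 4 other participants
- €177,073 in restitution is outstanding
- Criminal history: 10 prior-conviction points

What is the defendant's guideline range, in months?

Base offense level for data theft: 9.
R2 applies: 9 + 3 = 12.
R3 does not apply.
R4 applies: 12 − 2 = 10.
R5 applies: 10 + 1 = 11.
R6 applies: 11 + 4 = 15.
R7 applies: 15 − 4 = 11.
R8 applies (level before this adjustment is 11 < 16, so +1): 11 + 1 = 12.
Final offense level: 12.
Criminal history: 10 prior points → Category 4 (7-15).
Level 12 falls in the 12-13 band.
Grid: Level 12-13 × Category 4 = 38-51 months.

38-51 months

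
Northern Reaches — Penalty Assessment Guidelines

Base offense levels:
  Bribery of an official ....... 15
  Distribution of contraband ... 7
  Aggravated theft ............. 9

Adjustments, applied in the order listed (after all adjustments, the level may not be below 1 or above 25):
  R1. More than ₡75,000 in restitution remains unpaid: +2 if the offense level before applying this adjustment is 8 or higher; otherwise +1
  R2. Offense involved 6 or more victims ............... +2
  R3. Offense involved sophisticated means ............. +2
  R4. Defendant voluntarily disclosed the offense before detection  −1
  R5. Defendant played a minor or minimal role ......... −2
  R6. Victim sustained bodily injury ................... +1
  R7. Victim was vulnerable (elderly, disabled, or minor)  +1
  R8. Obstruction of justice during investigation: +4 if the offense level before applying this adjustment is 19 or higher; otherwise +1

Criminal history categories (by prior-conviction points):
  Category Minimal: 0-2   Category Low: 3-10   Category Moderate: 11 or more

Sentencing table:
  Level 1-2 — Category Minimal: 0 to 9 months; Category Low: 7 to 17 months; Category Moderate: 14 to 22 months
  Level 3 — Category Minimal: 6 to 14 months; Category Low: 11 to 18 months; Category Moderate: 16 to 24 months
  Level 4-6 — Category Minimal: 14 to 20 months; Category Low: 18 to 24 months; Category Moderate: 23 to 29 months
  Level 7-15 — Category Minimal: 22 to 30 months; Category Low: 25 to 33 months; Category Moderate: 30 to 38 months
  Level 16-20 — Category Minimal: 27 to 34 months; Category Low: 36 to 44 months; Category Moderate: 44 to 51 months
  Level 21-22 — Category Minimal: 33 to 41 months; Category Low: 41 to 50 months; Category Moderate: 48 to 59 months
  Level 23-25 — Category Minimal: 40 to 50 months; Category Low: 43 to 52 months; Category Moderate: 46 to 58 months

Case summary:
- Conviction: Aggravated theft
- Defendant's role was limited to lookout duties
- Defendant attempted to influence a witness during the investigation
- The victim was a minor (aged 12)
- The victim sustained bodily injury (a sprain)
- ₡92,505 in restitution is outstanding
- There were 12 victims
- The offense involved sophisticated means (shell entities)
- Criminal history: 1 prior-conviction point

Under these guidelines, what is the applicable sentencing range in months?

Base offense level for aggravated theft: 9.
R1 applies (level before this adjustment is 9 ≥ 8, so +2): 9 + 2 = 11.
R2 applies: 11 + 2 = 13.
R3 applies: 13 + 2 = 15.
R4 does not apply.
R5 applies: 15 − 2 = 13.
R6 applies: 13 + 1 = 14.
R7 applies: 14 + 1 = 15.
R8 applies (level before this adjustment is 15 < 19, so +1): 15 + 1 = 16.
Final offense level: 16.
Criminal history: 1 prior point → Category Minimal (0-2).
Level 16 falls in the 16-20 band.
Grid: Level 16-20 × Category Minimal = 27-34 months.

27-34 months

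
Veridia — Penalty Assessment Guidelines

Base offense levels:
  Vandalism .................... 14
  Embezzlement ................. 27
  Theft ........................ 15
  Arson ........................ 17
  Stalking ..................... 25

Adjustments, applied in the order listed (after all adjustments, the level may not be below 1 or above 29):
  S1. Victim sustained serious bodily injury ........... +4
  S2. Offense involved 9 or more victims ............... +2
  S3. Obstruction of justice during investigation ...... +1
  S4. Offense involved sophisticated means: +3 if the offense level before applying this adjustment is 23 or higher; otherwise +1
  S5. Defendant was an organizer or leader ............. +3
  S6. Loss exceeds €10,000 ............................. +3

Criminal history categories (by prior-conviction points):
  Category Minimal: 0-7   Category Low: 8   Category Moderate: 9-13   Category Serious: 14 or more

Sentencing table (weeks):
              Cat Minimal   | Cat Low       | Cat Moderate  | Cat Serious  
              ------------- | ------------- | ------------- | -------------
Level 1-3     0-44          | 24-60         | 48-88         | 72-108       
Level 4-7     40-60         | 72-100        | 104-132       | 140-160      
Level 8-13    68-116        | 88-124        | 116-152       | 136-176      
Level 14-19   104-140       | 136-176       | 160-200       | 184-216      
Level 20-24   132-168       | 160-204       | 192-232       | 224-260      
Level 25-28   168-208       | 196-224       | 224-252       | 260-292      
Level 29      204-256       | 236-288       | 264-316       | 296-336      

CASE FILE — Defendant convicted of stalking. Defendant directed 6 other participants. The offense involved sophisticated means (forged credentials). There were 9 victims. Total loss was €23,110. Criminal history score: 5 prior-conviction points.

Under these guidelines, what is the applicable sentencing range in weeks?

204-256 weeks

Base offense level for stalking: 25.
S2 applies: 25 + 2 = 27.
S3 does not apply.
S4 applies (level before this adjustment is 27 ≥ 23, so +3): 27 + 3 = 30.
S5 applies: 30 + 3 = 33.
S6 applies: 33 + 3 = 36.
Level 36 exceeds the maximum of 29; capped at 29.
Final offense level: 29.
Criminal history: 5 prior points → Category Minimal (0-7).
Level 29 falls in the 29 band.
Grid: Level 29 × Category Minimal = 204-256 weeks.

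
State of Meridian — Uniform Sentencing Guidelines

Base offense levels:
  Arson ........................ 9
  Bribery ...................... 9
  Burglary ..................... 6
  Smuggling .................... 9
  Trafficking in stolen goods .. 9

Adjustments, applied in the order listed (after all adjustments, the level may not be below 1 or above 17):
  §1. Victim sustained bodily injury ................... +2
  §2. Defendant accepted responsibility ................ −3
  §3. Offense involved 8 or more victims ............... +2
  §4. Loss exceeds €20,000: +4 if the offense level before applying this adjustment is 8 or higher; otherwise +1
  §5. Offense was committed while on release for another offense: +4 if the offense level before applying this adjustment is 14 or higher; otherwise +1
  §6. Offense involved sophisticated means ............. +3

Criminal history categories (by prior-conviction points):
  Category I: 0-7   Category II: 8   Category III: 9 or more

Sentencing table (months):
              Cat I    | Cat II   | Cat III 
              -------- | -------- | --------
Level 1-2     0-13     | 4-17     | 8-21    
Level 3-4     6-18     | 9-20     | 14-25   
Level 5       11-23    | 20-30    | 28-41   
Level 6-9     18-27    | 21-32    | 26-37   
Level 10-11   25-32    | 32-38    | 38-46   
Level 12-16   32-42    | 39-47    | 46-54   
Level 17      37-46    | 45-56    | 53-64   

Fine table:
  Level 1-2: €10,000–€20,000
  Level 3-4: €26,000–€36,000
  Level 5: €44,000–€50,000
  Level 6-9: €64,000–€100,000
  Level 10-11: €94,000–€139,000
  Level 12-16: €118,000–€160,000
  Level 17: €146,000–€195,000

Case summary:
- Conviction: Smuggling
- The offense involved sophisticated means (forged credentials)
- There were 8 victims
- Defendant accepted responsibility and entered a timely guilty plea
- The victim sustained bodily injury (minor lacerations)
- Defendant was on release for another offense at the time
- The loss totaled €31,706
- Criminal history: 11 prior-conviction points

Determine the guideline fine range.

€146,000–€195,000

Base offense level for smuggling: 9.
§1 applies: 9 + 2 = 11.
§2 applies: 11 − 3 = 8.
§3 applies: 8 + 2 = 10.
§4 applies (level before this adjustment is 10 ≥ 8, so +4): 10 + 4 = 14.
§5 applies (level before this adjustment is 14 ≥ 14, so +4): 14 + 4 = 18.
§6 applies: 18 + 3 = 21.
Level 21 exceeds the maximum of 17; capped at 17.
Final offense level: 17.
Level 17 falls in the 17 band.
Fine table: Level 17 → €146,000–€195,000.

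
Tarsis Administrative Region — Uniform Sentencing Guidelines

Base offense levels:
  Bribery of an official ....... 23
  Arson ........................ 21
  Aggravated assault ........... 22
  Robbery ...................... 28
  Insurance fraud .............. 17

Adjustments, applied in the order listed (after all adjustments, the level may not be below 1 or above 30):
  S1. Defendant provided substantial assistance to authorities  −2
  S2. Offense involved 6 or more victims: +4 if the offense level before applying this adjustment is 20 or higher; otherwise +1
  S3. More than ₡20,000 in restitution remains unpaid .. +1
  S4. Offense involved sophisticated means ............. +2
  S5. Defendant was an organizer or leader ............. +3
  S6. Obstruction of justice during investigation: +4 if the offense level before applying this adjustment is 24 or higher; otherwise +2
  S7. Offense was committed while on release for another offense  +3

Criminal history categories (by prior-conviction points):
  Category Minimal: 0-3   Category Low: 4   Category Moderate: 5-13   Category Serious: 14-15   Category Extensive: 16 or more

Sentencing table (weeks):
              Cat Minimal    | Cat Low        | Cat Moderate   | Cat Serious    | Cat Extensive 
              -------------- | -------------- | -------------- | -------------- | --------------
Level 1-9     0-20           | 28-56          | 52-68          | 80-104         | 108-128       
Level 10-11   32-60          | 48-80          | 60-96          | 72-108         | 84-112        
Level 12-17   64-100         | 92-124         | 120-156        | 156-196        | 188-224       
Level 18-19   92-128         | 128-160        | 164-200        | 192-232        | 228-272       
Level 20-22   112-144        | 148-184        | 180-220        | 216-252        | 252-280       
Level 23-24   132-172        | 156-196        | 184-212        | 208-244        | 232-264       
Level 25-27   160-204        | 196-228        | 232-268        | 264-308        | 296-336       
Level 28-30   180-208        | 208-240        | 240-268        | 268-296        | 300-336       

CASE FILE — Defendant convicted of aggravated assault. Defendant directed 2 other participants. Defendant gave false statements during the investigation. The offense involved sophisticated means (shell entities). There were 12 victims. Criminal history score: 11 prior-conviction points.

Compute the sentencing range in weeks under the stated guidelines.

240-268 weeks

Base offense level for aggravated assault: 22.
S2 applies (level before this adjustment is 22 ≥ 20, so +4): 22 + 4 = 26.
S3 does not apply.
S4 applies: 26 + 2 = 28.
S5 applies: 28 + 3 = 31.
S6 applies (level before this adjustment is 31 ≥ 24, so +4): 31 + 4 = 35.
S7 does not apply.
Level 35 exceeds the maximum of 30; capped at 30.
Final offense level: 30.
Criminal history: 11 prior points → Category Moderate (5-13).
Level 30 falls in the 28-30 band.
Grid: Level 28-30 × Category Moderate = 240-268 weeks.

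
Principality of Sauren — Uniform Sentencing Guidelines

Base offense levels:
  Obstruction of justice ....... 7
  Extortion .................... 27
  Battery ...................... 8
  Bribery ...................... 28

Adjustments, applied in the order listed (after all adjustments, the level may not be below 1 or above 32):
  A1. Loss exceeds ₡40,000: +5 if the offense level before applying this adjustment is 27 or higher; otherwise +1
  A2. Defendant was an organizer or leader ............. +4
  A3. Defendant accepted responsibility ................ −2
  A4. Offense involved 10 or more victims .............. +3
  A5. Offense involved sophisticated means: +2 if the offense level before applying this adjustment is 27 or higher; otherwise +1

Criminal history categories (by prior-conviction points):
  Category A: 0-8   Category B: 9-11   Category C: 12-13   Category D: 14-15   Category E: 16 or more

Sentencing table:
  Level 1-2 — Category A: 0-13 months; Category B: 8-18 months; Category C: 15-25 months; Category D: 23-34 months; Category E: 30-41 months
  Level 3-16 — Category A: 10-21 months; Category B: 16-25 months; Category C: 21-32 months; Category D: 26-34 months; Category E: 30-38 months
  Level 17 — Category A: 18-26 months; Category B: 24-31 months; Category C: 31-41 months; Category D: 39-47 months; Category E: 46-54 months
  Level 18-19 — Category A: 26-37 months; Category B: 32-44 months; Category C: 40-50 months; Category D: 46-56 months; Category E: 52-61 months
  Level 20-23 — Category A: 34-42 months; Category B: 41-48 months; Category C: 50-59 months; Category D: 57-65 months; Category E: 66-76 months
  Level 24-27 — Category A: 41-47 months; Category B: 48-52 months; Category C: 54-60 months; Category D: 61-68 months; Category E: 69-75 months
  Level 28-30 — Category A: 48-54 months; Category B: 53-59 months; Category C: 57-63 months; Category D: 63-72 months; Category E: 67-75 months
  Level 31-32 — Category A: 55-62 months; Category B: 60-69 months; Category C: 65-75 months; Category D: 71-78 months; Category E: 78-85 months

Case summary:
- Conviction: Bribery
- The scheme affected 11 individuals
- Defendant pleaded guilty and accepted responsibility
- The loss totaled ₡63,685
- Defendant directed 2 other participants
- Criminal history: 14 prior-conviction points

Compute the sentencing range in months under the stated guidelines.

Base offense level for bribery: 28.
A1 applies (level before this adjustment is 28 ≥ 27, so +5): 28 + 5 = 33.
A2 applies: 33 + 4 = 37.
A3 applies: 37 − 2 = 35.
A4 applies: 35 + 3 = 38.
A5 does not apply.
Level 38 exceeds the maximum of 32; capped at 32.
Final offense level: 32.
Criminal history: 14 prior points → Category D (14-15).
Level 32 falls in the 31-32 band.
Grid: Level 31-32 × Category D = 71-78 months.

71-78 months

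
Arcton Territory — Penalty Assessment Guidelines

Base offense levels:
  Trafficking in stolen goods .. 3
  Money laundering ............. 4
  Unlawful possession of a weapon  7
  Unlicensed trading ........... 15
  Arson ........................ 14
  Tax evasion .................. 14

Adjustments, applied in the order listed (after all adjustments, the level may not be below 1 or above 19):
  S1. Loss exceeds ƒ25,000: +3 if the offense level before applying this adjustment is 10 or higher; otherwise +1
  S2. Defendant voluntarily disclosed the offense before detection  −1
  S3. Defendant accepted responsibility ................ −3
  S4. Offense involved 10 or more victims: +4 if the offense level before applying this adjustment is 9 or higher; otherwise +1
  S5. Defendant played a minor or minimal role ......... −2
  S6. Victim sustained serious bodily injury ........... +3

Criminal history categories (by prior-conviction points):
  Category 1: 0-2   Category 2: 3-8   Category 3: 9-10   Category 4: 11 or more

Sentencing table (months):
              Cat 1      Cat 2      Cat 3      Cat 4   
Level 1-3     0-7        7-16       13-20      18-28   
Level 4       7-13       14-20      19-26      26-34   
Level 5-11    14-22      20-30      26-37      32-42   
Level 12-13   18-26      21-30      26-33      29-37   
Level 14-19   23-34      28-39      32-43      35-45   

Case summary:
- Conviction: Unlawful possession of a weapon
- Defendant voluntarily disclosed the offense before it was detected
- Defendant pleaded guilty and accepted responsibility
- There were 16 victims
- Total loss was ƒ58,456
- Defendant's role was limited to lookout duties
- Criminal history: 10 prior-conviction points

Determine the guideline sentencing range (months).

13-20 months

Base offense level for unlawful possession of a weapon: 7.
S1 applies (level before this adjustment is 7 < 10, so +1): 7 + 1 = 8.
S2 applies: 8 − 1 = 7.
S3 applies: 7 − 3 = 4.
S4 applies (level before this adjustment is 4 < 9, so +1): 4 + 1 = 5.
S5 applies: 5 − 2 = 3.
Final offense level: 3.
Criminal history: 10 prior points → Category 3 (9-10).
Level 3 falls in the 1-3 band.
Grid: Level 1-3 × Category 3 = 13-20 months.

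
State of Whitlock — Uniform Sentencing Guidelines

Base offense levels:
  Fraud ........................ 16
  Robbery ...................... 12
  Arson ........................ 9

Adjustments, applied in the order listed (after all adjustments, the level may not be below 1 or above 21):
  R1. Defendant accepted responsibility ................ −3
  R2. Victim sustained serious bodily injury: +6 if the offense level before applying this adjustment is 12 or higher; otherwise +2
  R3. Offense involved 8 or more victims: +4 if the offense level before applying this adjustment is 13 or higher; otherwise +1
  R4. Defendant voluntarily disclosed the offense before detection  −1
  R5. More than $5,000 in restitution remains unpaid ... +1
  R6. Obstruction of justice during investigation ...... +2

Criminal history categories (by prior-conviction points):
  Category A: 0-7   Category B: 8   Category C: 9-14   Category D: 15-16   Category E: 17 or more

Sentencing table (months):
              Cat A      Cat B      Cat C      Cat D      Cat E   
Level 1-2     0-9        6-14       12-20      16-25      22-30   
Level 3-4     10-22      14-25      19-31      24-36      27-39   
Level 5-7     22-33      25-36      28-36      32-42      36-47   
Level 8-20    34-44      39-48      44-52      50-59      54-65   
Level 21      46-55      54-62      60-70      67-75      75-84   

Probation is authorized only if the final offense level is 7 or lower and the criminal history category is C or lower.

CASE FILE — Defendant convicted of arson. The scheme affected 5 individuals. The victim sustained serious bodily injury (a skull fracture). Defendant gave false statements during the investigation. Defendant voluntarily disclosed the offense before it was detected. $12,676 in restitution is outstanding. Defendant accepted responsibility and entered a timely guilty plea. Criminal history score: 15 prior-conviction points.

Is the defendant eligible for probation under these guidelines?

Base offense level for arson: 9.
R1 applies: 9 − 3 = 6.
R2 applies (level before this adjustment is 6 < 12, so +2): 6 + 2 = 8.
R3 does not apply.
R4 applies: 8 − 1 = 7.
R5 applies: 7 + 1 = 8.
R6 applies: 8 + 2 = 10.
Final offense level: 10.
Criminal history: 15 prior points → Category D (15-16).
Level 10 falls in the 8-20 band.
Grid: Level 8-20 × Category D = 50-59 months.
Probation check: level 10 > 7 and category D > C → not eligible.

No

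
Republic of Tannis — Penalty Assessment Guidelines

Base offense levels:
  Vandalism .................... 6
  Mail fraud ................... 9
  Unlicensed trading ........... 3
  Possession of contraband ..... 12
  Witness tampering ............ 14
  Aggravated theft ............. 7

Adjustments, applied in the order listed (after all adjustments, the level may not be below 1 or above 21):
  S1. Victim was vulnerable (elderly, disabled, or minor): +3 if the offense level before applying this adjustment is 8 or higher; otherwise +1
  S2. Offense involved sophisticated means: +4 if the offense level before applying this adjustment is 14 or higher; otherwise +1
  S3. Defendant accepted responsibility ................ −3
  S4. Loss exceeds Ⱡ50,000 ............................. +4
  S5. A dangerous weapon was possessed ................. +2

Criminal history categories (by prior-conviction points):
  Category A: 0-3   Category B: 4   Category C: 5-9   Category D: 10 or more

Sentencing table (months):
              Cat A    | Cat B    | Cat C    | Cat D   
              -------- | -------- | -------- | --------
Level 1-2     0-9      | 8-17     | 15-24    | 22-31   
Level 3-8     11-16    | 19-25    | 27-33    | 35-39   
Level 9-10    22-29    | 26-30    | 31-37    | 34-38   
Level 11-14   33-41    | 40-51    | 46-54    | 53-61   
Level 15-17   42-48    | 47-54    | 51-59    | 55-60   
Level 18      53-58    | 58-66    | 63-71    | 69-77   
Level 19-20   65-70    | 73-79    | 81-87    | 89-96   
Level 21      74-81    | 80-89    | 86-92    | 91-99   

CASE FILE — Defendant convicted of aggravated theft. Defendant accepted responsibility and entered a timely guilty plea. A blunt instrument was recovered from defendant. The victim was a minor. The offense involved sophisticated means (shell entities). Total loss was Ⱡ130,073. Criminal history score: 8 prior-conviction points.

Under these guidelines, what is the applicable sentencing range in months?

46-54 months

Base offense level for aggravated theft: 7.
S1 applies (level before this adjustment is 7 < 8, so +1): 7 + 1 = 8.
S2 applies (level before this adjustment is 8 < 14, so +1): 8 + 1 = 9.
S3 applies: 9 − 3 = 6.
S4 applies: 6 + 4 = 10.
S5 applies: 10 + 2 = 12.
Final offense level: 12.
Criminal history: 8 prior points → Category C (5-9).
Level 12 falls in the 11-14 band.
Grid: Level 11-14 × Category C = 46-54 months.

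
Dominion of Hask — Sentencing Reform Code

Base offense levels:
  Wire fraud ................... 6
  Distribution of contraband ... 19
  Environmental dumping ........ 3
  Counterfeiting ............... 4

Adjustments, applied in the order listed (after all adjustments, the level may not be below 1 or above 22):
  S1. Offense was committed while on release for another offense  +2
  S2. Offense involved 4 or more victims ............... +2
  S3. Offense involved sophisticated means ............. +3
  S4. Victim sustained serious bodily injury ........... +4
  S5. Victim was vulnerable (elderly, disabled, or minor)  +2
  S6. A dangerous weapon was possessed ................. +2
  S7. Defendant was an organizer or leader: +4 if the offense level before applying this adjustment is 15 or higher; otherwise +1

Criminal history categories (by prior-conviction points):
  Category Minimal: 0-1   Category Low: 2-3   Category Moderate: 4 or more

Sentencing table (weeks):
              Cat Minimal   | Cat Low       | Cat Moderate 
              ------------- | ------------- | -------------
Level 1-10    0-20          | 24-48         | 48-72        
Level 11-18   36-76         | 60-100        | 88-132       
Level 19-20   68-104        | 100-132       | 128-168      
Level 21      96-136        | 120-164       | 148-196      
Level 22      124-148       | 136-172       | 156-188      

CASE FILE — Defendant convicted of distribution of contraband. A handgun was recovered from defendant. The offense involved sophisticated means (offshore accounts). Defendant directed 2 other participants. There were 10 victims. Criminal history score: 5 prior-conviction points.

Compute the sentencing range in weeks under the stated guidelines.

Base offense level for distribution of contraband: 19.
S2 applies: 19 + 2 = 21.
S3 applies: 21 + 3 = 24.
S4 does not apply.
S6 applies: 24 + 2 = 26.
S7 applies (level before this adjustment is 26 ≥ 15, so +4): 26 + 4 = 30.
Level 30 exceeds the maximum of 22; capped at 22.
Final offense level: 22.
Criminal history: 5 prior points → Category Moderate (4+).
Level 22 falls in the 22 band.
Grid: Level 22 × Category Moderate = 156-188 weeks.

156-188 weeks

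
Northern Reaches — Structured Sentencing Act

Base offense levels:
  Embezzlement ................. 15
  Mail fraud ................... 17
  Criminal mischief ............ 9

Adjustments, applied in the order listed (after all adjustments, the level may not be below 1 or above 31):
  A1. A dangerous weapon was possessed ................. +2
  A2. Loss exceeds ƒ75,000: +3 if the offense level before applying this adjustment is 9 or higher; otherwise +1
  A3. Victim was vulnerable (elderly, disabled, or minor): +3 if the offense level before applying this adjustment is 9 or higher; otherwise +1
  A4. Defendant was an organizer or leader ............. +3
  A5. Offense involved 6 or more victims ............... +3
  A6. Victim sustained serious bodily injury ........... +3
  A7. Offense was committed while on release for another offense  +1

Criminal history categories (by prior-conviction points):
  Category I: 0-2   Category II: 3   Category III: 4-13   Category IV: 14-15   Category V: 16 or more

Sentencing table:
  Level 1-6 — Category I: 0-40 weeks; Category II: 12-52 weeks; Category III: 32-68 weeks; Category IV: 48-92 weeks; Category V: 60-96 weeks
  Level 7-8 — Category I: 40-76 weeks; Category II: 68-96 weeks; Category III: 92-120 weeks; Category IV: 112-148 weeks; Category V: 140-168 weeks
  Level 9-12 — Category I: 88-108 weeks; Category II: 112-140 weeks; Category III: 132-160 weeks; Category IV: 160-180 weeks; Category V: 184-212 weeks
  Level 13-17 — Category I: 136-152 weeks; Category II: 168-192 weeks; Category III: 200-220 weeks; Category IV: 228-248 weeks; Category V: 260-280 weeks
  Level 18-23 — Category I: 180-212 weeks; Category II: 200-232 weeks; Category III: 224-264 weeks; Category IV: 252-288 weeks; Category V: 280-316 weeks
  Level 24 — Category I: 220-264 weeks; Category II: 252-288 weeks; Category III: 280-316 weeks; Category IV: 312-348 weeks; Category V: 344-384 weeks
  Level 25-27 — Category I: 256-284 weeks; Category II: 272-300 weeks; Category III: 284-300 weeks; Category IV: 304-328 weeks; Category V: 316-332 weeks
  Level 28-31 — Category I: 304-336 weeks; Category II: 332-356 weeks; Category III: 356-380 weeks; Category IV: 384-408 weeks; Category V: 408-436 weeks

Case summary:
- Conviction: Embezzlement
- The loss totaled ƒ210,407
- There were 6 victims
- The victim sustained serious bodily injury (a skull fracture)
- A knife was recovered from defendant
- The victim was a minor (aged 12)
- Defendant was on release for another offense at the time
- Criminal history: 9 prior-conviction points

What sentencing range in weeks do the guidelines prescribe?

Base offense level for embezzlement: 15.
A1 applies: 15 + 2 = 17.
A2 applies (level before this adjustment is 17 ≥ 9, so +3): 17 + 3 = 20.
A3 applies (level before this adjustment is 20 ≥ 9, so +3): 20 + 3 = 23.
A4 does not apply.
A5 applies: 23 + 3 = 26.
A6 applies: 26 + 3 = 29.
A7 applies: 29 + 1 = 30.
Final offense level: 30.
Criminal history: 9 prior points → Category III (4-13).
Level 30 falls in the 28-31 band.
Grid: Level 28-31 × Category III = 356-380 weeks.

356-380 weeks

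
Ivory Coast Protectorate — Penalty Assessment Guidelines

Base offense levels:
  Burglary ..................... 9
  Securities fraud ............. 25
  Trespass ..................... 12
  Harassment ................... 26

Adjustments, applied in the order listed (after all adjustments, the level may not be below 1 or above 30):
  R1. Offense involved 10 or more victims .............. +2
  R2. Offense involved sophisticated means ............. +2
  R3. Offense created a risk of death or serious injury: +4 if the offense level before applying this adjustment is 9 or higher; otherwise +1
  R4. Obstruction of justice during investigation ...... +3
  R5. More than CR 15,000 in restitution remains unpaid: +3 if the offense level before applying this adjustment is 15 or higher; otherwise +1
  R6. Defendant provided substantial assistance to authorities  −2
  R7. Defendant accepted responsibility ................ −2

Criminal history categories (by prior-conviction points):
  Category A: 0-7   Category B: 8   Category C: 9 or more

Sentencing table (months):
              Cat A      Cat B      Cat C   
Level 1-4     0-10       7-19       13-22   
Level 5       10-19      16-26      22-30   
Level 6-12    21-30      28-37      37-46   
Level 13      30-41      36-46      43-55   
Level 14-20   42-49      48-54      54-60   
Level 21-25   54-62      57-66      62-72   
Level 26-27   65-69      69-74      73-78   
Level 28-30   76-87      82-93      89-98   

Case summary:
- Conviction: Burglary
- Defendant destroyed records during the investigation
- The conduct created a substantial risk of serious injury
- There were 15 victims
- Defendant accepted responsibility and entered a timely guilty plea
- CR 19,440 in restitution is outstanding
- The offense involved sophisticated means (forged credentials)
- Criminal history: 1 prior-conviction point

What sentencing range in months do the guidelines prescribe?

Base offense level for burglary: 9.
R1 applies: 9 + 2 = 11.
R2 applies: 11 + 2 = 13.
R3 applies (level before this adjustment is 13 ≥ 9, so +4): 13 + 4 = 17.
R4 applies: 17 + 3 = 20.
R5 applies (level before this adjustment is 20 ≥ 15, so +3): 20 + 3 = 23.
R6 does not apply.
R7 applies: 23 − 2 = 21.
Final offense level: 21.
Criminal history: 1 prior point → Category A (0-7).
Level 21 falls in the 21-25 band.
Grid: Level 21-25 × Category A = 54-62 months.

54-62 months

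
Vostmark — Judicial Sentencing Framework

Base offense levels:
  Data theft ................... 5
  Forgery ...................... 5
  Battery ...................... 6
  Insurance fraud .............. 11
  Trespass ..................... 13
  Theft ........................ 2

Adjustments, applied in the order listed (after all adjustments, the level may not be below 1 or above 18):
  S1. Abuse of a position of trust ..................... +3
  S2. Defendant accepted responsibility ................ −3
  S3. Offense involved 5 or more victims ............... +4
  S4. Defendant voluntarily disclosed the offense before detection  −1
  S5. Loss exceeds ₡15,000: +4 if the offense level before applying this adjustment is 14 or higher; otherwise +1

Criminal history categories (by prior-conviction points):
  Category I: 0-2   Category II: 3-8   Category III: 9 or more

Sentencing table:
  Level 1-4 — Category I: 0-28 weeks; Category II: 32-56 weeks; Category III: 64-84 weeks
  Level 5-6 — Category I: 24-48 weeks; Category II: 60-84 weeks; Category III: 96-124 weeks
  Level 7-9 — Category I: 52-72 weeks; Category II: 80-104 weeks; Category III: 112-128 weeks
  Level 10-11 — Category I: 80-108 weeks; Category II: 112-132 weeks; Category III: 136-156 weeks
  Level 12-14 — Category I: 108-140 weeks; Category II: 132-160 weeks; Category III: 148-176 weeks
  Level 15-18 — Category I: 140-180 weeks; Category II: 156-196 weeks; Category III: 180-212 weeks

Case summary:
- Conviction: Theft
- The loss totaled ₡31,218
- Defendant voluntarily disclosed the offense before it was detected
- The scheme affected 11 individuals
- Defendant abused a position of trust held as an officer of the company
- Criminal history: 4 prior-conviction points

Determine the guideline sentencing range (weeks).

Base offense level for theft: 2.
S1 applies: 2 + 3 = 5.
S2 does not apply.
S3 applies: 5 + 4 = 9.
S4 applies: 9 − 1 = 8.
S5 applies (level before this adjustment is 8 < 14, so +1): 8 + 1 = 9.
Final offense level: 9.
Criminal history: 4 prior points → Category II (3-8).
Level 9 falls in the 7-9 band.
Grid: Level 7-9 × Category II = 80-104 weeks.

80-104 weeks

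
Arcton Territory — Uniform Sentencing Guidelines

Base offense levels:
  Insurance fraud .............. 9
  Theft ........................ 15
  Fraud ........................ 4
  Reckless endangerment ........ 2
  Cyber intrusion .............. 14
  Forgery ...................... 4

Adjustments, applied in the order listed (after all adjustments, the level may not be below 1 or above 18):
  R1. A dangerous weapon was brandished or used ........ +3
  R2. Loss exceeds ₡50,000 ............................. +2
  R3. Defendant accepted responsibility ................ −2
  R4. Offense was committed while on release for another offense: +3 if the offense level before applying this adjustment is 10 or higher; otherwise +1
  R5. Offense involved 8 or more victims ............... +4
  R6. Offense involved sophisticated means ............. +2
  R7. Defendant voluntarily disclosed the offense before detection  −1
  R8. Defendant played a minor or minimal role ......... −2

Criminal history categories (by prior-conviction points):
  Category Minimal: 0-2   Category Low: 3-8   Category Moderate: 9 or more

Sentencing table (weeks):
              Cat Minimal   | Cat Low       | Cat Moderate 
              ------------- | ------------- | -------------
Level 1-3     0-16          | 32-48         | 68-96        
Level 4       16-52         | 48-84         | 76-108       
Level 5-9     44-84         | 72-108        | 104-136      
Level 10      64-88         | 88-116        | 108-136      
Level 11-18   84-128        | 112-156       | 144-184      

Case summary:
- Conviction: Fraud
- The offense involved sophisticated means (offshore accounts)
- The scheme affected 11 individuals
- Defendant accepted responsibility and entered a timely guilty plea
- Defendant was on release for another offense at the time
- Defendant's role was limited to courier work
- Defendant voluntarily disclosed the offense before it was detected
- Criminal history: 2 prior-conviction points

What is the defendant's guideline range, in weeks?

44-84 weeks

Base offense level for fraud: 4.
R1 does not apply.
R2 does not apply.
R3 applies: 4 − 2 = 2.
R4 applies (level before this adjustment is 2 < 10, so +1): 2 + 1 = 3.
R5 applies: 3 + 4 = 7.
R6 applies: 7 + 2 = 9.
R7 applies: 9 − 1 = 8.
R8 applies: 8 − 2 = 6.
Final offense level: 6.
Criminal history: 2 prior points → Category Minimal (0-2).
Level 6 falls in the 5-9 band.
Grid: Level 5-9 × Category Minimal = 44-84 weeks.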